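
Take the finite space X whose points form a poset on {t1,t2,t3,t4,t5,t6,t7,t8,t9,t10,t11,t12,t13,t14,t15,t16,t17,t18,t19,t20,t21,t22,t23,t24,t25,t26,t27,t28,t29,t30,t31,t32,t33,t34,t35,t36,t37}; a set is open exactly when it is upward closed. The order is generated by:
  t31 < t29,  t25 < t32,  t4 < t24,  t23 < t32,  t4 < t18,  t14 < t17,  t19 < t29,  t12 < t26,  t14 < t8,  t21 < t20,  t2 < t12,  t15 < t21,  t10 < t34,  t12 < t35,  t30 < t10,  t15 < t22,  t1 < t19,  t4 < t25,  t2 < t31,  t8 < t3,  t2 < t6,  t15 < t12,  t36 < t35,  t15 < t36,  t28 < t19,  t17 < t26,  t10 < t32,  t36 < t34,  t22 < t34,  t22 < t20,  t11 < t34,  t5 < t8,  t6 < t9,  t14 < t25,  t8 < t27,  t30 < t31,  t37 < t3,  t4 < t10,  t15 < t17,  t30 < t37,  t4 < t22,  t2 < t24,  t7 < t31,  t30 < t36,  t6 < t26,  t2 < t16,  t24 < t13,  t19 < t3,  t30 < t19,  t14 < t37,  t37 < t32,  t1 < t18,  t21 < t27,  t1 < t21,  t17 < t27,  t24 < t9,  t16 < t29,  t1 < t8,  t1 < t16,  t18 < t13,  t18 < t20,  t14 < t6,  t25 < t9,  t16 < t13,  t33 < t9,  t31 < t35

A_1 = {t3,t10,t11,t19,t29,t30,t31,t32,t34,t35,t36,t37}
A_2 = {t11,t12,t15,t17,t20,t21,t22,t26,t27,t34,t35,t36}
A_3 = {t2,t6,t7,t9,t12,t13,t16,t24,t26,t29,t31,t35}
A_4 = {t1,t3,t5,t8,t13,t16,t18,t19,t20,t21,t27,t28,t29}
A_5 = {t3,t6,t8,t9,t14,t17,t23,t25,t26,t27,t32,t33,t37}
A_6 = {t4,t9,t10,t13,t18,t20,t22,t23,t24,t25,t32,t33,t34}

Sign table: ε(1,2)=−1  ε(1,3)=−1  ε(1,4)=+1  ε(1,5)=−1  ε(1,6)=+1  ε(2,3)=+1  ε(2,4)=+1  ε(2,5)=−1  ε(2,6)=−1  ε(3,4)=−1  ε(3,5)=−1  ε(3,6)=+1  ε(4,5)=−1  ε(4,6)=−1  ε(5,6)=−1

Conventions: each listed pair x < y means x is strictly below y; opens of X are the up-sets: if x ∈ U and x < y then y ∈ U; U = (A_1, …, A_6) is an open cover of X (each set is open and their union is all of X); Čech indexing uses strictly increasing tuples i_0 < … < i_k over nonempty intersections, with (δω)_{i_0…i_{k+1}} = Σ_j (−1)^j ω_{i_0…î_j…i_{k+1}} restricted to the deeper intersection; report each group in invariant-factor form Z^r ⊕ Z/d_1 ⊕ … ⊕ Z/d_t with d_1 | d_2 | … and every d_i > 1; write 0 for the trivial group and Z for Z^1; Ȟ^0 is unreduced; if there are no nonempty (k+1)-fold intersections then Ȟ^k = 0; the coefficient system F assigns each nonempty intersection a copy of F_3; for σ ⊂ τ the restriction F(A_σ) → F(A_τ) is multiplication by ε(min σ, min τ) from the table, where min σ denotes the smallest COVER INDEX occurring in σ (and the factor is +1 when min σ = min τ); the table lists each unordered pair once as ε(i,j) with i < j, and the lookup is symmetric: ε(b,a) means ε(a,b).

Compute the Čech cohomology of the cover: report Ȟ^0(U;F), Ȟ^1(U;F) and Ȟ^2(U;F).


nonempty intersections:
  A12={t11,t34,t35,t36} A13={t29,t31,t35} A14={t3,t19,t29} A15={t3,t32,t37} A16={t10,t32,t34} A23={t12,t26,t35} A24={t20,t21,t27} A25={t17,t26,t27} A26={t20,t22,t34} A34={t13,t16,t29} A35={t6,t9,t26} A36={t9,t13,t24} A45={t3,t8,t27} A46={t13,t18,t20} A56={t9,t23,t25,t32,t33}
  A123={t35} A126={t34} A134={t29} A145={t3} A156={t32} A235={t26} A245={t27} A246={t20} A346={t13} A356={t9}
C dims 6,15,10; δ0: rk_F3 6; δ1: rk_F3 9
Ȟ^0: (6−6)−0=0 ⇒ 0
Ȟ^1: (15−9)−6=0 ⇒ 0
Ȟ^2: (10−0)−9=1 ⇒ Z/3

Ȟ^0 = 0; Ȟ^1 = 0; Ȟ^2 = Z/3


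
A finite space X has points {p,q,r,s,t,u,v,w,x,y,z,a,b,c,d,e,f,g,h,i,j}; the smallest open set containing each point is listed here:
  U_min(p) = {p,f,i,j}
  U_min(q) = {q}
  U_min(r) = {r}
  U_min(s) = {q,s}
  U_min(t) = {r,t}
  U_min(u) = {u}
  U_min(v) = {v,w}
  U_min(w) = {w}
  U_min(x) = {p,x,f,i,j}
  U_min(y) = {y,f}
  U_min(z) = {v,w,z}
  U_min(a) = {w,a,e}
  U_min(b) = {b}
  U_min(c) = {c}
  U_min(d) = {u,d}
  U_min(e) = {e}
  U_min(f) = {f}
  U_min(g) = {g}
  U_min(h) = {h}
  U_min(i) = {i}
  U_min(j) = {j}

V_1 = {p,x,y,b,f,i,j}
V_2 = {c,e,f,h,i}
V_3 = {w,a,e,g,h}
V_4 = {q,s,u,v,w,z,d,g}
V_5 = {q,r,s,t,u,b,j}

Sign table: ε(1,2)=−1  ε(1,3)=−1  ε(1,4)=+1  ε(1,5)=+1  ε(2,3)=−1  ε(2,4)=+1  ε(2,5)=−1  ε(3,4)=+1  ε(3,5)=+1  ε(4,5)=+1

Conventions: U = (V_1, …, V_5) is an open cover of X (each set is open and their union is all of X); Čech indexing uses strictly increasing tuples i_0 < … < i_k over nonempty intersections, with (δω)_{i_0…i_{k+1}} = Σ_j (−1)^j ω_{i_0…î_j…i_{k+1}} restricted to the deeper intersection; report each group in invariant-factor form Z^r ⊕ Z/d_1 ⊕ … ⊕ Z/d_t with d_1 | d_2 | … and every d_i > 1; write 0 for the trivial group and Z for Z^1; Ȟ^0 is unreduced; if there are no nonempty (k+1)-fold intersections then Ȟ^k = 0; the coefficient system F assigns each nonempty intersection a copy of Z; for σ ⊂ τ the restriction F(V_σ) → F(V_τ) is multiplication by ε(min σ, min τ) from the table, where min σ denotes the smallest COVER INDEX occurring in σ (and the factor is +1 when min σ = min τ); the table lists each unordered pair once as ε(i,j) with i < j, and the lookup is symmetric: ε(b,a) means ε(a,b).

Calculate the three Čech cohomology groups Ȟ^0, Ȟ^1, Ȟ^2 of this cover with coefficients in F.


nerve of the cover:
  V12={f,i} V15={b,j} V23={e,h} V34={w,g} V45={q,s,u}
C dims 5,5; δ0: rk 4, SNF 1^4
Ȟ^0 = (5 − 4) − 0 = 1, so Ȟ^0 ≅ Z
Ȟ^1 = (5 − 0) − 4 = 1, so Ȟ^1 ≅ Z
Ȟ^2 = (0 − 0) − 0 = 0, so Ȟ^2 ≅ 0

Ȟ^0 ≅ Z; Ȟ^1 ≅ Z; Ȟ^2 ≅ 0


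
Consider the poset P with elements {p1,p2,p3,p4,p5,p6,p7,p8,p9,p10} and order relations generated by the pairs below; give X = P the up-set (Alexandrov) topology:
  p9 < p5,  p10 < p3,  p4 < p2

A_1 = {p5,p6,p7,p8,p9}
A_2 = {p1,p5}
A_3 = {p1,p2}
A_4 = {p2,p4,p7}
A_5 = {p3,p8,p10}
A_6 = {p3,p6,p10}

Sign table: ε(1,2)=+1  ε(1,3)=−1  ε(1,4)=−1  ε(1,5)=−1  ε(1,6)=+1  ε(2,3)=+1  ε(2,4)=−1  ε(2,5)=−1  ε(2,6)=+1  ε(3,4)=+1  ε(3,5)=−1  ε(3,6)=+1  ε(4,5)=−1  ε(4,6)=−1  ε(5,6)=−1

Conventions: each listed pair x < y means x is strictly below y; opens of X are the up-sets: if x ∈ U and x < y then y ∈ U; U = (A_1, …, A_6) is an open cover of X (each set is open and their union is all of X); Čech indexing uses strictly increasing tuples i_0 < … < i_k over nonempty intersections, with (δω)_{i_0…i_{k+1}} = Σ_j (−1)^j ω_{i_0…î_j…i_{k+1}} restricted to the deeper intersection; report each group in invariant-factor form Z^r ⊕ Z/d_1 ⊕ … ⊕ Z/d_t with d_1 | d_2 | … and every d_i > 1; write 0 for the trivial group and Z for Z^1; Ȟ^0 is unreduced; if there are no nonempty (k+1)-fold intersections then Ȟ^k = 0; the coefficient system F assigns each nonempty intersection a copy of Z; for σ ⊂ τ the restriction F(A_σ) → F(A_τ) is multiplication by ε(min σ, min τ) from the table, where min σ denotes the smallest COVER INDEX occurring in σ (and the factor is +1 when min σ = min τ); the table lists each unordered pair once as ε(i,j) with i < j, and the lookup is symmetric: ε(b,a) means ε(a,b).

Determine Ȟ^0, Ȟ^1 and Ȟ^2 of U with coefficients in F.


Ȟ^0 ≅ 0, Ȟ^1 ≅ Z ⊕ Z/2 and Ȟ^2 ≅ 0

nerve of the cover:
  A12={p5} A14={p7} A15={p8} A16={p6} A23={p1} A34={p2} A56={p3,p10}
C dims 6,7; δ0: rk 6, SNF 1^5·2
Ȟ^0 = (6 − 6) − 0 = 0, so Ȟ^0 ≅ 0
Ȟ^1 = (7 − 0) − 6 = 1 plus torsion [2], so Ȟ^1 ≅ Z ⊕ Z/2
Ȟ^2 = (0 − 0) − 0 = 0, so Ȟ^2 ≅ 0


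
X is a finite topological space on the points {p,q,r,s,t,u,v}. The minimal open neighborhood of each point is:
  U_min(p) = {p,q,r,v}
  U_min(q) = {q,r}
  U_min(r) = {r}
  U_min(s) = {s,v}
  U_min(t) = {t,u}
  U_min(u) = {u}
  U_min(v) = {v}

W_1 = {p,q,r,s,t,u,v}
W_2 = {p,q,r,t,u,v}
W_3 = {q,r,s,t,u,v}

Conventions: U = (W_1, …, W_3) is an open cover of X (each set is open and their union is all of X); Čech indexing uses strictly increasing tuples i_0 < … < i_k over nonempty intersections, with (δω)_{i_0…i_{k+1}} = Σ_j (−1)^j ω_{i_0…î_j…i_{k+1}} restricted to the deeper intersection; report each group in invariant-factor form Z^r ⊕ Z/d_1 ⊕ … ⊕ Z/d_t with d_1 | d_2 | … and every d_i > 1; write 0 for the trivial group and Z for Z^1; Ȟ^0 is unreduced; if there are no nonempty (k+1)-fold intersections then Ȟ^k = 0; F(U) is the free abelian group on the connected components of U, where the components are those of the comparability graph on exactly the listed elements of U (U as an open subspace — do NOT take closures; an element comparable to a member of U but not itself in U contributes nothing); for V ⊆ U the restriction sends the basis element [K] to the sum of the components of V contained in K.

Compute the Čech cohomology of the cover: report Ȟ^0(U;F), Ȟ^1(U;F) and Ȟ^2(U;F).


Ȟ^0 = Z^2, Ȟ^1 = 0, Ȟ^2 = 0

nerve simplices:
  W12={p,q,r,t,u,v} W13={q,r,s,t,u,v} W23={q,r,t,u,v}
  W123={q,r,t,u,v}
components per intersection:
  W1: {p,q,r,s,v} {t,u}
  W2: {p,q,r,v} {t,u}
  W3: {q,r} {s,v} {t,u}
  W12: {p,q,r,v} {t,u}
  W13: {q,r} {s,v} {t,u}
  W23: {q,r} {t,u} {v}
  W123: {q,r} {t,u} {v}
C dims 7,8,3; δ0: rk 5, SNF 1^5; δ1: rk 3, SNF 1^3
degree 0: 7−5−0 = 2 → Ȟ^0 ≅ Z^2
degree 1: 8−3−5 = 0 → Ȟ^1 ≅ 0
degree 2: 3−0−3 = 0 → Ȟ^2 ≅ 0


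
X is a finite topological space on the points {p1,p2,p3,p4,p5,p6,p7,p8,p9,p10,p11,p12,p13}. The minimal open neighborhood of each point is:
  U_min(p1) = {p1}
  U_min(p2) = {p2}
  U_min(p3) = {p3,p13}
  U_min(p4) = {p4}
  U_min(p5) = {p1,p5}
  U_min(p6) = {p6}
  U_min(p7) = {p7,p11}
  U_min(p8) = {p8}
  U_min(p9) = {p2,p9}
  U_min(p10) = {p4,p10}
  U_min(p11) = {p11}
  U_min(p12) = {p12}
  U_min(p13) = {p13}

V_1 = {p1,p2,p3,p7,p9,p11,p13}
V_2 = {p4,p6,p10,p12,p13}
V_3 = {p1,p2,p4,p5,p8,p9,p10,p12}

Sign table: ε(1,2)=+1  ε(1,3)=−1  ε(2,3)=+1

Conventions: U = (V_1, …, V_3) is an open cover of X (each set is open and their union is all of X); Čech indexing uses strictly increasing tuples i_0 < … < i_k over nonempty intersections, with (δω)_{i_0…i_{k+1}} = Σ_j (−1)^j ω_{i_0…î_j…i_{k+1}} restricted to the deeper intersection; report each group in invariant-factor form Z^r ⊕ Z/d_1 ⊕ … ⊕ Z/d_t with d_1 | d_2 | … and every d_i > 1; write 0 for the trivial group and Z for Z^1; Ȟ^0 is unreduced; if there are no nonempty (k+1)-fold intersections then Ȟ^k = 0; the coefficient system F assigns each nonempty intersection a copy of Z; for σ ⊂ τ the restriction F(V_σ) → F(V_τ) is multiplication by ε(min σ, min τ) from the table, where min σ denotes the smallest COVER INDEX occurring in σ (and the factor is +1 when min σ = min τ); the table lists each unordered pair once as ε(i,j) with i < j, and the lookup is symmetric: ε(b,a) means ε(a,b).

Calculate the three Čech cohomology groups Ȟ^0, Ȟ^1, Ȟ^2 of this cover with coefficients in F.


Ȟ^0 = 0, Ȟ^1 = Z/2, Ȟ^2 = 0

cover nerve:
  V12={p13} V13={p1,p2,p9} V23={p4,p10,p12}
C dims 3,3; δ0: rk 3, SNF 1^2·2
Ȟ^0: (3−3)−0=0 ⇒ 0
Ȟ^1: (3−0)−3=0 plus torsion [2] ⇒ Z/2
Ȟ^2: (0−0)−0=0 ⇒ 0


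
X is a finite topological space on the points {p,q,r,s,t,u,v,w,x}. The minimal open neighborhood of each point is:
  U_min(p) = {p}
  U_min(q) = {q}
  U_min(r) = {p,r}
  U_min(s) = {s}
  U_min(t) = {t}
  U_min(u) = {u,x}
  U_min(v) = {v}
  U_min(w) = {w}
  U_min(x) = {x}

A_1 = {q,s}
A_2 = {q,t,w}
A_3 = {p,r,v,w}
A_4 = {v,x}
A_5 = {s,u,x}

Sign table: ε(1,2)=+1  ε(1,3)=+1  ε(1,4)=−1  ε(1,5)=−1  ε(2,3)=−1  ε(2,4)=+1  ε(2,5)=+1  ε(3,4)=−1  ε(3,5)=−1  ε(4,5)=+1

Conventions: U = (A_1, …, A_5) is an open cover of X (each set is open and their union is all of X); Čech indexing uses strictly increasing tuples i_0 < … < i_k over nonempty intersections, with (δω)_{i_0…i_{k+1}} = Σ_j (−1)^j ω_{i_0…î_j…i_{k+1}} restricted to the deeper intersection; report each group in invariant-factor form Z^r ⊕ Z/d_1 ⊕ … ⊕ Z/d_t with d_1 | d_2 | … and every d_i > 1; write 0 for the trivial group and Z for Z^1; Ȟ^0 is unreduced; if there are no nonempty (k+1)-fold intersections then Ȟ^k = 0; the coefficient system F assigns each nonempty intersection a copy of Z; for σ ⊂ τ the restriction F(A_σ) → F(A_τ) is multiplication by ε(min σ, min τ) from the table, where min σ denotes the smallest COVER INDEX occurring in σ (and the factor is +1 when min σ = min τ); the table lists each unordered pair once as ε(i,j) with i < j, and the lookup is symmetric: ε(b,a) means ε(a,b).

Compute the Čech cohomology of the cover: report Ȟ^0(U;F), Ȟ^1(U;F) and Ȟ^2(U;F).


nonempty overlaps:
  A12={q} A15={s} A23={w} A34={v} A45={x}
C dims 5,5; δ0: rk 5, SNF 1^4·2
degree 0: 5−5−0 = 0 → Ȟ^0 ≅ 0
degree 1: 5−0−5 = 0 plus torsion [2] → Ȟ^1 ≅ Z/2
degree 2: 0−0−0 = 0 → Ȟ^2 ≅ 0

Ȟ^0(U;F) ≅ 0, Ȟ^1(U;F) ≅ Z/2, Ȟ^2(U;F) ≅ 0


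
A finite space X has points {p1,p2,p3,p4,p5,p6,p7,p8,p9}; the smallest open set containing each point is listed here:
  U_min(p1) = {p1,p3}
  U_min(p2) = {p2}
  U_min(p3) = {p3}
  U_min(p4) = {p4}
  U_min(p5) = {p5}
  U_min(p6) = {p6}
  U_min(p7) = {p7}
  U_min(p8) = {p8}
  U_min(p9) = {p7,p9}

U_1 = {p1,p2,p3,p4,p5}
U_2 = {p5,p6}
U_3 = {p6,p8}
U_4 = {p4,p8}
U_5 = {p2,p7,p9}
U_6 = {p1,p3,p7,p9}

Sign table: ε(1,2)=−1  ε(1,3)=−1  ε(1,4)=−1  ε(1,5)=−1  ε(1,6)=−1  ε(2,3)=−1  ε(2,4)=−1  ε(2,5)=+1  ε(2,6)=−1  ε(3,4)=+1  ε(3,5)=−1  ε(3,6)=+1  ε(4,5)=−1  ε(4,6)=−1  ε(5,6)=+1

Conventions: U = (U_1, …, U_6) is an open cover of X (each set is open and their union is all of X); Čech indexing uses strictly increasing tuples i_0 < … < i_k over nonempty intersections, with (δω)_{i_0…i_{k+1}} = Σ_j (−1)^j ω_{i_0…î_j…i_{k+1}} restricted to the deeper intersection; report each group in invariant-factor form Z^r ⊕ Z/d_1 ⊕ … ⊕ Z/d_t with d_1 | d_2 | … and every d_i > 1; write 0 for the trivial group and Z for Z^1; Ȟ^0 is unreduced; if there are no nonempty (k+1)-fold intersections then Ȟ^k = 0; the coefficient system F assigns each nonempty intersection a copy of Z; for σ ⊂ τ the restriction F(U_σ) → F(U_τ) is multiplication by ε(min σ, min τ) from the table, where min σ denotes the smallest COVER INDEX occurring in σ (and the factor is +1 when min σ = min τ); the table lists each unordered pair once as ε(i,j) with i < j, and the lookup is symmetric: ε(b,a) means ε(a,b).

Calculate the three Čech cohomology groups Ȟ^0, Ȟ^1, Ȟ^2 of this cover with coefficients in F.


Ȟ^0(U;F) ≅ 0, Ȟ^1(U;F) ≅ Z ⊕ Z/2, Ȟ^2(U;F) ≅ 0

cover nerve:
  U12={p5} U14={p4} U15={p2} U16={p1,p3} U23={p6} U34={p8} U56={p7,p9}
C dims 6,7; δ0: rk 6, SNF 1^5·2
Ȟ^0: (6−6)−0=0 ⇒ 0
Ȟ^1: (7−0)−6=1 plus torsion [2] ⇒ Z ⊕ Z/2
Ȟ^2: (0−0)−0=0 ⇒ 0


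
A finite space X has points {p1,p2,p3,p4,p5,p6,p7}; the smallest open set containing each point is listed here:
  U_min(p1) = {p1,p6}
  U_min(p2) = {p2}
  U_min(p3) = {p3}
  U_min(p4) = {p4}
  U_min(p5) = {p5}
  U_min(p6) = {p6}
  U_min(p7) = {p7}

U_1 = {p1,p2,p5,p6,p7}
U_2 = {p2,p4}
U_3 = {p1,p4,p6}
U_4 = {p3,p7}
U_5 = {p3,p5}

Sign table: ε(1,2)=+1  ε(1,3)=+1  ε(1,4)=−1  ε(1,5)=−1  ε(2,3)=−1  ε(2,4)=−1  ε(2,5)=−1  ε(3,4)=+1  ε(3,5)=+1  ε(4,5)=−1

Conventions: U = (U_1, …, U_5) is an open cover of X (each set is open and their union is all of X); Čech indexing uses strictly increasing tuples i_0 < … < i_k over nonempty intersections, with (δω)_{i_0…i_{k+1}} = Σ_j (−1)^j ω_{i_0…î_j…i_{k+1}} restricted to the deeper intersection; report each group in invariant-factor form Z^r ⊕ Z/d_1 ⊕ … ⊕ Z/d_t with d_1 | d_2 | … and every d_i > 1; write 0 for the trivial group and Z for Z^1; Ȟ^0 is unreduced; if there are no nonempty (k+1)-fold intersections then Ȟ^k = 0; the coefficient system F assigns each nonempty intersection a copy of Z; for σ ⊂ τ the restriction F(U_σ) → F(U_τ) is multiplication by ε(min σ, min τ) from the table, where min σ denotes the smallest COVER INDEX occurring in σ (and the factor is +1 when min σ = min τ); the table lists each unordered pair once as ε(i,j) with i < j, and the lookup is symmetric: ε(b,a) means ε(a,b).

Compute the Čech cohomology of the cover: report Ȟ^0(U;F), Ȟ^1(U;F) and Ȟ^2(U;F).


nerve simplices:
  U12={p2} U13={p1,p6} U14={p7} U15={p5} U23={p4} U45={p3}
C dims 5,6; δ0: rk 5, SNF 1^4·2
degree 0: 5−5−0 = 0 → Ȟ^0 ≅ 0
degree 1: 6−0−5 = 1 plus torsion [2] → Ȟ^1 ≅ Z ⊕ Z/2
degree 2: 0−0−0 = 0 → Ȟ^2 ≅ 0

Ȟ^0 ≅ 0, Ȟ^1 ≅ Z ⊕ Z/2 and Ȟ^2 ≅ 0


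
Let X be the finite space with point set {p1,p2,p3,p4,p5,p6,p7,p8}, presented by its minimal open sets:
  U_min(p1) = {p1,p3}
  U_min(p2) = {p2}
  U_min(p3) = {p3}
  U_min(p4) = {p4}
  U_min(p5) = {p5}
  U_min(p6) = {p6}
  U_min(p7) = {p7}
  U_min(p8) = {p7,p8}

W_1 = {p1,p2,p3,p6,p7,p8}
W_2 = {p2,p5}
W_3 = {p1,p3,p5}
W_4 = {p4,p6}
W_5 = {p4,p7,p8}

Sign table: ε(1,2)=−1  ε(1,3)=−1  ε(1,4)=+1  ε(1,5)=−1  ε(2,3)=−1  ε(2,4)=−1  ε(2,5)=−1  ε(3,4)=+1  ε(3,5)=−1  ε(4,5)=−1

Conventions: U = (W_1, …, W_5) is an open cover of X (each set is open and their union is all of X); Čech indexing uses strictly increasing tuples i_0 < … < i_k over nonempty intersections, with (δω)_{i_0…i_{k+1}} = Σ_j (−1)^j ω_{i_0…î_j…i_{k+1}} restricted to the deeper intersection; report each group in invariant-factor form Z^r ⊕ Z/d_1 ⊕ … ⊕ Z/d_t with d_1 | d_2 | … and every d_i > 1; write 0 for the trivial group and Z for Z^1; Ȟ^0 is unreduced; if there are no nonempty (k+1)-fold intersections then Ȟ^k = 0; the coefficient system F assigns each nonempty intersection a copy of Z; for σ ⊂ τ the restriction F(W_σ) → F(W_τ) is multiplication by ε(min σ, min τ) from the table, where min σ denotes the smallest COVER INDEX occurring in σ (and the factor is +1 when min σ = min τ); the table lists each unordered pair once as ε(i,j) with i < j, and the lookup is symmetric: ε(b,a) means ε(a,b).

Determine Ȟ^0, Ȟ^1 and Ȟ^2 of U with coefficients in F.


Ȟ^0 ≅ 0, Ȟ^1 ≅ Z ⊕ Z/2 and Ȟ^2 ≅ 0

nonempty overlaps:
  W12={p2} W13={p1,p3} W14={p6} W15={p7,p8} W23={p5} W45={p4}
C dims 5,6; δ0: rk 5, SNF 1^4·2
degree 0: 5−5−0 = 0 → Ȟ^0 ≅ 0
degree 1: 6−0−5 = 1 plus torsion [2] → Ȟ^1 ≅ Z ⊕ Z/2
degree 2: 0−0−0 = 0 → Ȟ^2 ≅ 0


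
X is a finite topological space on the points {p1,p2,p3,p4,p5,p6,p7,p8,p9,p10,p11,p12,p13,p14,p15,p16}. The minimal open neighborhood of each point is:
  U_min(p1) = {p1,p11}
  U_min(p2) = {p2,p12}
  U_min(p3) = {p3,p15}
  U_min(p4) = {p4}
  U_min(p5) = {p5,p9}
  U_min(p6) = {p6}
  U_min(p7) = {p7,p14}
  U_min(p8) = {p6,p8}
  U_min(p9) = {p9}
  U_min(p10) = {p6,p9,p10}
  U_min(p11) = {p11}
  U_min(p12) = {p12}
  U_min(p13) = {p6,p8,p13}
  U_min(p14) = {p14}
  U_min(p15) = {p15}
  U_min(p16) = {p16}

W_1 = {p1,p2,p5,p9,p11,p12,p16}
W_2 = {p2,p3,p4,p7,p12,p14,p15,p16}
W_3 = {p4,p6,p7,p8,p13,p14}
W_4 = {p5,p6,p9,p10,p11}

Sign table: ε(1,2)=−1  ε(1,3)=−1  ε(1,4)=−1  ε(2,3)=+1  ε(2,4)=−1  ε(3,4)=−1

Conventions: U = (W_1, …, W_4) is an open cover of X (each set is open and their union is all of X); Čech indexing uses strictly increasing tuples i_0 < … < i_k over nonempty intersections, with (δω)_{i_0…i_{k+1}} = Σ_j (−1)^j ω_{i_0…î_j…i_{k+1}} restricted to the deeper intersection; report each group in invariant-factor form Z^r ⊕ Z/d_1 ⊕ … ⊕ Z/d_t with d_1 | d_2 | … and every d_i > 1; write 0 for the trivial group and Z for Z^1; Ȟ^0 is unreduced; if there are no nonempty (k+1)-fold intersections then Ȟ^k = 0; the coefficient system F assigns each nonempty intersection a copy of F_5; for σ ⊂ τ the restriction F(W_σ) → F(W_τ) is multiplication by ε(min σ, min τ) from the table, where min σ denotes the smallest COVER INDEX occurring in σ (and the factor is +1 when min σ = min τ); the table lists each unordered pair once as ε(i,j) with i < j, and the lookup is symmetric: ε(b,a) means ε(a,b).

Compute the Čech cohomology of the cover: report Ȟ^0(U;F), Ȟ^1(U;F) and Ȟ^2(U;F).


nerve of the cover:
  W12={p2,p12,p16} W14={p5,p9,p11} W23={p4,p7,p14} W34={p6}
C dims 4,4; δ0: rk_F5 4
Ȟ^0 = (4 − 4) − 0 = 0, so Ȟ^0 ≅ 0
Ȟ^1 = (4 − 0) − 4 = 0, so Ȟ^1 ≅ 0
Ȟ^2 = (0 − 0) − 0 = 0, so Ȟ^2 ≅ 0

Ȟ^0(U;F) ≅ 0, Ȟ^1(U;F) ≅ 0, Ȟ^2(U;F) ≅ 0


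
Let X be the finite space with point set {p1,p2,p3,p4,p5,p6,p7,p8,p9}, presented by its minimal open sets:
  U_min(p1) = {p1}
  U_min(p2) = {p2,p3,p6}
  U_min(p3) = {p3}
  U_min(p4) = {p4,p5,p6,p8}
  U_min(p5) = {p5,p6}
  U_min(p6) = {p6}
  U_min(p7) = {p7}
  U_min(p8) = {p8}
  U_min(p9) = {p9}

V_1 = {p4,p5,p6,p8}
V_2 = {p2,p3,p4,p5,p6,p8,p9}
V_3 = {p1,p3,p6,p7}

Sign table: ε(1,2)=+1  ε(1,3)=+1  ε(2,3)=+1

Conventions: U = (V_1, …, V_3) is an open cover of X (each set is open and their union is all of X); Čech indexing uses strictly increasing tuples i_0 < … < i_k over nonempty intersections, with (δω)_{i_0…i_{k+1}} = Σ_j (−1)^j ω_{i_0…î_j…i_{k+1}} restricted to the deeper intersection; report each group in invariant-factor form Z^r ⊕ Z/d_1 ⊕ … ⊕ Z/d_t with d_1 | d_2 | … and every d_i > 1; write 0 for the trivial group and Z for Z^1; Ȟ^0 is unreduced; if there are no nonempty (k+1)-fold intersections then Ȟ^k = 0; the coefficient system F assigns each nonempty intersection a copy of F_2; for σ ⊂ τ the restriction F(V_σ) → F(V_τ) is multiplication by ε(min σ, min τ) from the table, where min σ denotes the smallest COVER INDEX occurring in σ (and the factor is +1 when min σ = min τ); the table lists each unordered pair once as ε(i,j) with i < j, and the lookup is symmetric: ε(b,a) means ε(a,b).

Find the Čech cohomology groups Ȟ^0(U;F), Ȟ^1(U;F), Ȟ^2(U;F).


Ȟ^0 ≅ Z/2; Ȟ^1 ≅ 0; Ȟ^2 ≅ 0

nonempty intersections:
  V12={p4,p5,p6,p8} V13={p6} V23={p3,p6}
  V123={p6}
C dims 3,3,1; δ0: rk_F2 2; δ1: rk_F2 1
Ȟ^0: (3−2)−0=1 ⇒ Z/2
Ȟ^1: (3−1)−2=0 ⇒ 0
Ȟ^2: (1−0)−1=0 ⇒ 0


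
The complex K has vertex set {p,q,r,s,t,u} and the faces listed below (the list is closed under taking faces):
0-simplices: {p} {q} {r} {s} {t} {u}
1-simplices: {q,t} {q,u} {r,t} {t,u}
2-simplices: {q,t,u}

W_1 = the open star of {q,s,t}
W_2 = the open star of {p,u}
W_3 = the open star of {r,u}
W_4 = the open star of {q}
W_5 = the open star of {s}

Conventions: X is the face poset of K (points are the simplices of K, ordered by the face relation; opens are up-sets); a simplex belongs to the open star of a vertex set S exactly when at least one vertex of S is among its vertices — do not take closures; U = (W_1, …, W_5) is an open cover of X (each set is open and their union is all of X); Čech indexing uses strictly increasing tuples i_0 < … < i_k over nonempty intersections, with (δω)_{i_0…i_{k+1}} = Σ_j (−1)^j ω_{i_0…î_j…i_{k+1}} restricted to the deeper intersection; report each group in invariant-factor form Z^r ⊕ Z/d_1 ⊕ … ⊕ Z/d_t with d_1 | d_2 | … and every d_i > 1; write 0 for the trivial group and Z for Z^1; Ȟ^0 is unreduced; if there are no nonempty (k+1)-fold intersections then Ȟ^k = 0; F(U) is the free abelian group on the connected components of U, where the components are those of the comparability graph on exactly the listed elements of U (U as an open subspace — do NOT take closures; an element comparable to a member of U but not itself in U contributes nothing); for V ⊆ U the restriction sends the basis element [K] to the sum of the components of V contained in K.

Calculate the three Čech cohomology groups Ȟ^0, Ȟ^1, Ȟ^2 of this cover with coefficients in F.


Ȟ^0(U;F) ≅ Z^3,  Ȟ^1(U;F) ≅ 0,  Ȟ^2(U;F) ≅ 0

cover nerve:
  W1={{q},{s},{t},{q,t},{q,u},{r,t},{t,u},{q,t,u}} W2={{p},{u},{q,u},{t,u},{q,t,u}} W3={{r},{u},{q,u},{r,t},{t,u},{q,t,u}} W4={{q},{q,t},{q,u},{q,t,u}} W5={{s}}
  W12={{q,u},{t,u},{q,t,u}} W13={{q,u},{r,t},{t,u},{q,t,u}} W14={{q},{q,t},{q,u},{q,t,u}} W15={{s}} W23={{u},{q,u},{t,u},{q,t,u}} W24={{q,u},{q,t,u}} W34={{q,u},{q,t,u}}
  W123={{q,u},{t,u},{q,t,u}} W124={{q,u},{q,t,u}} W134={{q,u},{q,t,u}} W234={{q,u},{q,t,u}}
  W1234={{q,u},{q,t,u}}
components per intersection:
  W1: {{q},{t},{q,t},{q,u},{r,t},{t,u},{q,t,u}} {{s}}
  W2: {{p}} {{u},{q,u},{t,u},{q,t,u}}
  W3: {{r},{r,t}} {{u},{q,u},{t,u},{q,t,u}}
  W4: {{q},{q,t},{q,u},{q,t,u}}
  W5: {{s}}
  W12: {{q,u},{t,u},{q,t,u}}
  W13: {{q,u},{t,u},{q,t,u}} {{r,t}}
  W14: {{q},{q,t},{q,u},{q,t,u}}
  W15: {{s}}
  W23: {{u},{q,u},{t,u},{q,t,u}}
  W24: {{q,u},{q,t,u}}
  W34: {{q,u},{q,t,u}}
  W123: {{q,u},{t,u},{q,t,u}}
  W124: {{q,u},{q,t,u}}
  W134: {{q,u},{q,t,u}}
  W234: {{q,u},{q,t,u}}
  W1234: {{q,u},{q,t,u}}
C dims 8,8,4,1; δ0: rk 5, SNF 1^5; δ1: rk 3, SNF 1^3; δ2: rk 1, SNF 1^1
Ȟ^0: (8−5)−0=3 ⇒ Z^3
Ȟ^1: (8−3)−5=0 ⇒ 0
Ȟ^2: (4−1)−3=0 ⇒ 0


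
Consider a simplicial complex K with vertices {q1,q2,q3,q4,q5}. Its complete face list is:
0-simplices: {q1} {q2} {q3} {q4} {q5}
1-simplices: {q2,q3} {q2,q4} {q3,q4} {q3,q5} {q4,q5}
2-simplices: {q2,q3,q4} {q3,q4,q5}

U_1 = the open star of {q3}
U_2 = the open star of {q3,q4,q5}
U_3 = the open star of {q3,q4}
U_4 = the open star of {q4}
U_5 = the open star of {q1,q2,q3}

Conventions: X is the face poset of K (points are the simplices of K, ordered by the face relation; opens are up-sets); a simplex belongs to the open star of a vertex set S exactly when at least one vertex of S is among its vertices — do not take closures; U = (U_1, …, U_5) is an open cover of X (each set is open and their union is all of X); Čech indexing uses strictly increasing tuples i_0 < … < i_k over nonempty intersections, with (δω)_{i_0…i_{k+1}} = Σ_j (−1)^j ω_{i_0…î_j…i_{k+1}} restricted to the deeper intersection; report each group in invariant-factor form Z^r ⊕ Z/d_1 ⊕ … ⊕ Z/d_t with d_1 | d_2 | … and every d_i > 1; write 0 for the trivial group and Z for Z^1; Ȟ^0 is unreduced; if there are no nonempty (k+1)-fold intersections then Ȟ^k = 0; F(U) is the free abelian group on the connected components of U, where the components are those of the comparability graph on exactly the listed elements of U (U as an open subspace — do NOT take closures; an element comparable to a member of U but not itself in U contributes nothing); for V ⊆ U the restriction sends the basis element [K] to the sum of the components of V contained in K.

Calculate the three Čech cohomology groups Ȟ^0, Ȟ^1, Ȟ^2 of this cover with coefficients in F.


nerve of the cover:
  U1={{q3},{q2,q3},{q3,q4},{q3,q5},{q2,q3,q4},{q3,q4,q5}} U2={{q3},{q4},{q5},{q2,q3},{q2,q4},{q3,q4},{q3,q5},{q4,q5},{q2,q3,q4},{q3,q4,q5}} U3={{q3},{q4},{q2,q3},{q2,q4},{q3,q4},{q3,q5},{q4,q5},{q2,q3,q4},{q3,q4,q5}} U4={{q4},{q2,q4},{q3,q4},{q4,q5},{q2,q3,q4},{q3,q4,q5}} U5={{q1},{q2},{q3},{q2,q3},{q2,q4},{q3,q4},{q3,q5},{q2,q3,q4},{q3,q4,q5}}
  U12={{q3},{q2,q3},{q3,q4},{q3,q5},{q2,q3,q4},{q3,q4,q5}} U13={{q3},{q2,q3},{q3,q4},{q3,q5},{q2,q3,q4},{q3,q4,q5}} U14={{q3,q4},{q2,q3,q4},{q3,q4,q5}} U15={{q3},{q2,q3},{q3,q4},{q3,q5},{q2,q3,q4},{q3,q4,q5}} U23={{q3},{q4},{q2,q3},{q2,q4},{q3,q4},{q3,q5},{q4,q5},{q2,q3,q4},{q3,q4,q5}} U24={{q4},{q2,q4},{q3,q4},{q4,q5},{q2,q3,q4},{q3,q4,q5}} U25={{q3},{q2,q3},{q2,q4},{q3,q4},{q3,q5},{q2,q3,q4},{q3,q4,q5}} U34={{q4},{q2,q4},{q3,q4},{q4,q5},{q2,q3,q4},{q3,q4,q5}} U35={{q3},{q2,q3},{q2,q4},{q3,q4},{q3,q5},{q2,q3,q4},{q3,q4,q5}} U45={{q2,q4},{q3,q4},{q2,q3,q4},{q3,q4,q5}}
  U123={{q3},{q2,q3},{q3,q4},{q3,q5},{q2,q3,q4},{q3,q4,q5}} U124={{q3,q4},{q2,q3,q4},{q3,q4,q5}} U125={{q3},{q2,q3},{q3,q4},{q3,q5},{q2,q3,q4},{q3,q4,q5}} U134={{q3,q4},{q2,q3,q4},{q3,q4,q5}} U135={{q3},{q2,q3},{q3,q4},{q3,q5},{q2,q3,q4},{q3,q4,q5}} U145={{q3,q4},{q2,q3,q4},{q3,q4,q5}} U234={{q4},{q2,q4},{q3,q4},{q4,q5},{q2,q3,q4},{q3,q4,q5}} U235={{q3},{q2,q3},{q2,q4},{q3,q4},{q3,q5},{q2,q3,q4},{q3,q4,q5}} U245={{q2,q4},{q3,q4},{q2,q3,q4},{q3,q4,q5}} U345={{q2,q4},{q3,q4},{q2,q3,q4},{q3,q4,q5}}
  U1234={{q3,q4},{q2,q3,q4},{q3,q4,q5}} U1235={{q3},{q2,q3},{q3,q4},{q3,q5},{q2,q3,q4},{q3,q4,q5}} U1245={{q3,q4},{q2,q3,q4},{q3,q4,q5}} U1345={{q3,q4},{q2,q3,q4},{q3,q4,q5}} U2345={{q2,q4},{q3,q4},{q2,q3,q4},{q3,q4,q5}}
  U12345={{q3,q4},{q2,q3,q4},{q3,q4,q5}}
components per intersection:
  U1: {{q3},{q2,q3},{q3,q4},{q3,q5},{q2,q3,q4},{q3,q4,q5}}
  U2: {{q3},{q4},{q5},{q2,q3},{q2,q4},{q3,q4},{q3,q5},{q4,q5},{q2,q3,q4},{q3,q4,q5}}
  U3: {{q3},{q4},{q2,q3},{q2,q4},{q3,q4},{q3,q5},{q4,q5},{q2,q3,q4},{q3,q4,q5}}
  U4: {{q4},{q2,q4},{q3,q4},{q4,q5},{q2,q3,q4},{q3,q4,q5}}
  U5: {{q1}} {{q2},{q3},{q2,q3},{q2,q4},{q3,q4},{q3,q5},{q2,q3,q4},{q3,q4,q5}}
  U12: {{q3},{q2,q3},{q3,q4},{q3,q5},{q2,q3,q4},{q3,q4,q5}}
  U13: {{q3},{q2,q3},{q3,q4},{q3,q5},{q2,q3,q4},{q3,q4,q5}}
  U14: {{q3,q4},{q2,q3,q4},{q3,q4,q5}}
  U15: {{q3},{q2,q3},{q3,q4},{q3,q5},{q2,q3,q4},{q3,q4,q5}}
  U23: {{q3},{q4},{q2,q3},{q2,q4},{q3,q4},{q3,q5},{q4,q5},{q2,q3,q4},{q3,q4,q5}}
  U24: {{q4},{q2,q4},{q3,q4},{q4,q5},{q2,q3,q4},{q3,q4,q5}}
  U25: {{q3},{q2,q3},{q2,q4},{q3,q4},{q3,q5},{q2,q3,q4},{q3,q4,q5}}
  U34: {{q4},{q2,q4},{q3,q4},{q4,q5},{q2,q3,q4},{q3,q4,q5}}
  U35: {{q3},{q2,q3},{q2,q4},{q3,q4},{q3,q5},{q2,q3,q4},{q3,q4,q5}}
  U45: {{q2,q4},{q3,q4},{q2,q3,q4},{q3,q4,q5}}
  U123: {{q3},{q2,q3},{q3,q4},{q3,q5},{q2,q3,q4},{q3,q4,q5}}
  U124: {{q3,q4},{q2,q3,q4},{q3,q4,q5}}
  U125: {{q3},{q2,q3},{q3,q4},{q3,q5},{q2,q3,q4},{q3,q4,q5}}
  U134: {{q3,q4},{q2,q3,q4},{q3,q4,q5}}
  U135: {{q3},{q2,q3},{q3,q4},{q3,q5},{q2,q3,q4},{q3,q4,q5}}
  U145: {{q3,q4},{q2,q3,q4},{q3,q4,q5}}
  U234: {{q4},{q2,q4},{q3,q4},{q4,q5},{q2,q3,q4},{q3,q4,q5}}
  U235: {{q3},{q2,q3},{q2,q4},{q3,q4},{q3,q5},{q2,q3,q4},{q3,q4,q5}}
  U245: {{q2,q4},{q3,q4},{q2,q3,q4},{q3,q4,q5}}
  U345: {{q2,q4},{q3,q4},{q2,q3,q4},{q3,q4,q5}}
  U1234: {{q3,q4},{q2,q3,q4},{q3,q4,q5}}
  U1235: {{q3},{q2,q3},{q3,q4},{q3,q5},{q2,q3,q4},{q3,q4,q5}}
  U1245: {{q3,q4},{q2,q3,q4},{q3,q4,q5}}
  U1345: {{q3,q4},{q2,q3,q4},{q3,q4,q5}}
  U2345: {{q2,q4},{q3,q4},{q2,q3,q4},{q3,q4,q5}}
  U12345: {{q3,q4},{q2,q3,q4},{q3,q4,q5}}
C dims 6,10,10,5; δ0: rk 4, SNF 1^4; δ1: rk 6, SNF 1^6; δ2: rk 4, SNF 1^4
Ȟ^0 = (6 − 4) − 0 = 2, so Ȟ^0 ≅ Z^2
Ȟ^1 = (10 − 6) − 4 = 0, so Ȟ^1 ≅ 0
Ȟ^2 = (10 − 4) − 6 = 0, so Ȟ^2 ≅ 0

Ȟ^0 ≅ Z^2, Ȟ^1 ≅ 0 and Ȟ^2 ≅ 0


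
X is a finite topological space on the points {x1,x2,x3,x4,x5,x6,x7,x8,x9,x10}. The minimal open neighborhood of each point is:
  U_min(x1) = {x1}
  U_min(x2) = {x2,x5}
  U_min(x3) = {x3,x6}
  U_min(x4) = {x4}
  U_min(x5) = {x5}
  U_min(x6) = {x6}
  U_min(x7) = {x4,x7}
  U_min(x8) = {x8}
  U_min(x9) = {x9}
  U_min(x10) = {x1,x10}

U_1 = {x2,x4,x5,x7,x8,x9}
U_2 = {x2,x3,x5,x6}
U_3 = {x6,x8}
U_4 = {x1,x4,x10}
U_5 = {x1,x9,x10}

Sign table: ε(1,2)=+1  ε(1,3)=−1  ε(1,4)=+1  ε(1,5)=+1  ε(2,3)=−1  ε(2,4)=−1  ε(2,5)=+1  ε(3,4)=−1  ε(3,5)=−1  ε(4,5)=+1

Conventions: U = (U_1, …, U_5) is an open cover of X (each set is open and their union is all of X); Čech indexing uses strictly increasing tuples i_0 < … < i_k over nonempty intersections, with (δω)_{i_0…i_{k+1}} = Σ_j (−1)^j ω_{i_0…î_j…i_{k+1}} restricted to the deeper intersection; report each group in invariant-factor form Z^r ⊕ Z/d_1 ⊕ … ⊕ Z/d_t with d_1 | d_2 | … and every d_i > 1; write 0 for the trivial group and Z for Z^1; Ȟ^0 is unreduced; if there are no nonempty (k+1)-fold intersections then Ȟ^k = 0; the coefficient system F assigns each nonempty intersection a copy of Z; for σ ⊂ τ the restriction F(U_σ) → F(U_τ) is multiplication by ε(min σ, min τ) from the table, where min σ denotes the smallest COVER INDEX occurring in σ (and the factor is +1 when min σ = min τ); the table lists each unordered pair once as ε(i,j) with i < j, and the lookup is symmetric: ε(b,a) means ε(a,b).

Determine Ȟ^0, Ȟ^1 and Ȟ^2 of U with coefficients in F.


Ȟ^0 ≅ Z; Ȟ^1 ≅ Z^2; Ȟ^2 ≅ 0

nonempty intersections:
  U12={x2,x5} U13={x8} U14={x4} U15={x9} U23={x6} U45={x1,x10}
C dims 5,6; δ0: rk 4, SNF 1^4
Ȟ^0: (5−4)−0=1 ⇒ Z
Ȟ^1: (6−0)−4=2 ⇒ Z^2
Ȟ^2: (0−0)−0=0 ⇒ 0


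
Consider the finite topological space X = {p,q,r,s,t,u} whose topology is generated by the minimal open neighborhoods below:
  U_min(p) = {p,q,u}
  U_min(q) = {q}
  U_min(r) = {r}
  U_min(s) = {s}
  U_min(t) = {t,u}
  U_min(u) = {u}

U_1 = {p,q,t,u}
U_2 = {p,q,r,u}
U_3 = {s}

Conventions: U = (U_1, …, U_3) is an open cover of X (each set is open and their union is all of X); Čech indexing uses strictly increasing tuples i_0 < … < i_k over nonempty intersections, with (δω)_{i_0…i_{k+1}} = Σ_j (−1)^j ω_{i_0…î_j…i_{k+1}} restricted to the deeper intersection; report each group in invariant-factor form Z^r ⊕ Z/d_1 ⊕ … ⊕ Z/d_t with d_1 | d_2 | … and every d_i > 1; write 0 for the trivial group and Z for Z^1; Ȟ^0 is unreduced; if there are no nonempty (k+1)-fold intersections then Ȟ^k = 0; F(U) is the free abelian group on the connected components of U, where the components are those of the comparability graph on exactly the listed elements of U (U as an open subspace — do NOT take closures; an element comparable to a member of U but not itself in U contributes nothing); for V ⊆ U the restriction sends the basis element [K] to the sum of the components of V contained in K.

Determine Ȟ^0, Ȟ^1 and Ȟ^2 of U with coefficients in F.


nerve simplices:
  U12={p,q,u}
components per intersection:
  U1: {p,q,t,u}
  U2: {p,q,u} {r}
  U3: {s}
  U12: {p,q,u}
C dims 4,1; δ0: rk 1, SNF 1^1
degree 0: 4−1−0 = 3 → Ȟ^0 ≅ Z^3
degree 1: 1−0−1 = 0 → Ȟ^1 ≅ 0
degree 2: 0−0−0 = 0 → Ȟ^2 ≅ 0

Ȟ^0(U;F) ≅ Z^3, Ȟ^1(U;F) ≅ 0, Ȟ^2(U;F) ≅ 0


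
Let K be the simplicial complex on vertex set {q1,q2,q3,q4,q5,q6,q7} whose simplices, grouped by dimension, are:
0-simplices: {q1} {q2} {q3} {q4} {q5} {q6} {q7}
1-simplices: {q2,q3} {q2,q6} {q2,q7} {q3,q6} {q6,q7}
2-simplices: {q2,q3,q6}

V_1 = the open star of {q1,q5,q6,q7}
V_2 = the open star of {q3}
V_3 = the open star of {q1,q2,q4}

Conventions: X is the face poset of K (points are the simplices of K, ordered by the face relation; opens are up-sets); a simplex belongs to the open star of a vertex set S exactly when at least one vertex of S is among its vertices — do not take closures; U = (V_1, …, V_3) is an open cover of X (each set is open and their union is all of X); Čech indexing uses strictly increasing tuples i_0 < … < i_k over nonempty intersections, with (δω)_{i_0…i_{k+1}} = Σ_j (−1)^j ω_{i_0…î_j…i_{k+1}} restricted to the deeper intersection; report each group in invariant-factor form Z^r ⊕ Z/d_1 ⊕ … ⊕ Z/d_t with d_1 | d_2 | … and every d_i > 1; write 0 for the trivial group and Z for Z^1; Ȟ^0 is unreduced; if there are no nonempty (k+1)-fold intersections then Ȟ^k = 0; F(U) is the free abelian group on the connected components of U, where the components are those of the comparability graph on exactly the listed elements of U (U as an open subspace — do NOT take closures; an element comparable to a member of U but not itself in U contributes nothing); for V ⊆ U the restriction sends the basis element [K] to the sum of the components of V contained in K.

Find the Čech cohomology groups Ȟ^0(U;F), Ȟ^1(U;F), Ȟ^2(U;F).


intersection data:
  V1={{q1},{q5},{q6},{q7},{q2,q6},{q2,q7},{q3,q6},{q6,q7},{q2,q3,q6}} V2={{q3},{q2,q3},{q3,q6},{q2,q3,q6}} V3={{q1},{q2},{q4},{q2,q3},{q2,q6},{q2,q7},{q2,q3,q6}}
  V12={{q3,q6},{q2,q3,q6}} V13={{q1},{q2,q6},{q2,q7},{q2,q3,q6}} V23={{q2,q3},{q2,q3,q6}}
  V123={{q2,q3,q6}}
components per intersection:
  V1: {{q1}} {{q5}} {{q6},{q7},{q2,q6},{q2,q7},{q3,q6},{q6,q7},{q2,q3,q6}}
  V2: {{q3},{q2,q3},{q3,q6},{q2,q3,q6}}
  V3: {{q1}} {{q2},{q2,q3},{q2,q6},{q2,q7},{q2,q3,q6}} {{q4}}
  V12: {{q3,q6},{q2,q3,q6}}
  V13: {{q1}} {{q2,q6},{q2,q3,q6}} {{q2,q7}}
  V23: {{q2,q3},{q2,q3,q6}}
  V123: {{q2,q3,q6}}
C dims 7,5,1; δ0: rk 3, SNF 1^3; δ1: rk 1, SNF 1^1
Ȟ^0 = (7 − 3) − 0 = 4, so Ȟ^0 ≅ Z^4
Ȟ^1 = (5 − 1) − 3 = 1, so Ȟ^1 ≅ Z
Ȟ^2 = (1 − 0) − 1 = 0, so Ȟ^2 ≅ 0

Ȟ^0(U;F) ≅ Z^4, Ȟ^1(U;F) ≅ Z, Ȟ^2(U;F) ≅ 0


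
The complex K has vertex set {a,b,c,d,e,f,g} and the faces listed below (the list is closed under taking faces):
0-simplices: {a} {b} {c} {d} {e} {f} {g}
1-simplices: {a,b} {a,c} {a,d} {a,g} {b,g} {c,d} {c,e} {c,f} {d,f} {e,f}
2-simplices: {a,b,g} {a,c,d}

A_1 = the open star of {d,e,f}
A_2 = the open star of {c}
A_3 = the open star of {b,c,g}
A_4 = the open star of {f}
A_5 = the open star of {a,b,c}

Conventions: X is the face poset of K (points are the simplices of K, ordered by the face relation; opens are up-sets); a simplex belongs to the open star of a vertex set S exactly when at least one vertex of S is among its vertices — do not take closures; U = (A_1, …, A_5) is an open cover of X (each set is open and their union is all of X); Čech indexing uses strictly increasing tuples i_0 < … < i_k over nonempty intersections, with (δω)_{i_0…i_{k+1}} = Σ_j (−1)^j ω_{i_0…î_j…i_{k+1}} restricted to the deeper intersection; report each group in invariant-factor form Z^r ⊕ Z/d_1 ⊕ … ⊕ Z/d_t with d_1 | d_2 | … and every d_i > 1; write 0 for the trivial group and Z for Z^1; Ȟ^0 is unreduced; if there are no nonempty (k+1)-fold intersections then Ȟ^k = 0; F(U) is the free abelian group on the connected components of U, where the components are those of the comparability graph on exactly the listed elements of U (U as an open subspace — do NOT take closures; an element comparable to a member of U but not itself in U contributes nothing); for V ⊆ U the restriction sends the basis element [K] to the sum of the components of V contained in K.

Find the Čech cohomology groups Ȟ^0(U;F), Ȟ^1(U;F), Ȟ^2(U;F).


Ȟ^0 = Z, Ȟ^1 = Z^2 and Ȟ^2 = 0

cover nerve:
  A1={{d},{e},{f},{a,d},{c,d},{c,e},{c,f},{d,f},{e,f},{a,c,d}} A2={{c},{a,c},{c,d},{c,e},{c,f},{a,c,d}} A3={{b},{c},{g},{a,b},{a,c},{a,g},{b,g},{c,d},{c,e},{c,f},{a,b,g},{a,c,d}} A4={{f},{c,f},{d,f},{e,f}} A5={{a},{b},{c},{a,b},{a,c},{a,d},{a,g},{b,g},{c,d},{c,e},{c,f},{a,b,g},{a,c,d}}
  A12={{c,d},{c,e},{c,f},{a,c,d}} A13={{c,d},{c,e},{c,f},{a,c,d}} A14={{f},{c,f},{d,f},{e,f}} A15={{a,d},{c,d},{c,e},{c,f},{a,c,d}} A23={{c},{a,c},{c,d},{c,e},{c,f},{a,c,d}} A24={{c,f}} A25={{c},{a,c},{c,d},{c,e},{c,f},{a,c,d}} A34={{c,f}} A35={{b},{c},{a,b},{a,c},{a,g},{b,g},{c,d},{c,e},{c,f},{a,b,g},{a,c,d}} A45={{c,f}}
  A123={{c,d},{c,e},{c,f},{a,c,d}} A124={{c,f}} A125={{c,d},{c,e},{c,f},{a,c,d}} A134={{c,f}} A135={{c,d},{c,e},{c,f},{a,c,d}} A145={{c,f}} A234={{c,f}} A235={{c},{a,c},{c,d},{c,e},{c,f},{a,c,d}} A245={{c,f}} A345={{c,f}}
  A1234={{c,f}} A1235={{c,d},{c,e},{c,f},{a,c,d}} A1245={{c,f}} A1345={{c,f}} A2345={{c,f}}
  A12345={{c,f}}
components per intersection:
  A1: {{d},{e},{f},{a,d},{c,d},{c,e},{c,f},{d,f},{e,f},{a,c,d}}
  A2: {{c},{a,c},{c,d},{c,e},{c,f},{a,c,d}}
  A3: {{b},{g},{a,b},{a,g},{b,g},{a,b,g}} {{c},{a,c},{c,d},{c,e},{c,f},{a,c,d}}
  A4: {{f},{c,f},{d,f},{e,f}}
  A5: {{a},{b},{c},{a,b},{a,c},{a,d},{a,g},{b,g},{c,d},{c,e},{c,f},{a,b,g},{a,c,d}}
  A12: {{c,d},{a,c,d}} {{c,e}} {{c,f}}
  A13: {{c,d},{a,c,d}} {{c,e}} {{c,f}}
  A14: {{f},{c,f},{d,f},{e,f}}
  A15: {{a,d},{c,d},{a,c,d}} {{c,e}} {{c,f}}
  A23: {{c},{a,c},{c,d},{c,e},{c,f},{a,c,d}}
  A24: {{c,f}}
  A25: {{c},{a,c},{c,d},{c,e},{c,f},{a,c,d}}
  A34: {{c,f}}
  A35: {{b},{a,b},{a,g},{b,g},{a,b,g}} {{c},{a,c},{c,d},{c,e},{c,f},{a,c,d}}
  A45: {{c,f}}
  A123: {{c,d},{a,c,d}} {{c,e}} {{c,f}}
  A124: {{c,f}}
  A125: {{c,d},{a,c,d}} {{c,e}} {{c,f}}
  A134: {{c,f}}
  A135: {{c,d},{a,c,d}} {{c,e}} {{c,f}}
  A145: {{c,f}}
  A234: {{c,f}}
  A235: {{c},{a,c},{c,d},{c,e},{c,f},{a,c,d}}
  A245: {{c,f}}
  A345: {{c,f}}
  A1234: {{c,f}}
  A1235: {{c,d},{a,c,d}} {{c,e}} {{c,f}}
  A1245: {{c,f}}
  A1345: {{c,f}}
  A2345: {{c,f}}
  A12345: {{c,f}}
C dims 6,17,16,7; δ0: rk 5, SNF 1^5; δ1: rk 10, SNF 1^10; δ2: rk 6, SNF 1^6
Ȟ^0: (6−5)−0=1 ⇒ Z
Ȟ^1: (17−10)−5=2 ⇒ Z^2
Ȟ^2: (16−6)−10=0 ⇒ 0


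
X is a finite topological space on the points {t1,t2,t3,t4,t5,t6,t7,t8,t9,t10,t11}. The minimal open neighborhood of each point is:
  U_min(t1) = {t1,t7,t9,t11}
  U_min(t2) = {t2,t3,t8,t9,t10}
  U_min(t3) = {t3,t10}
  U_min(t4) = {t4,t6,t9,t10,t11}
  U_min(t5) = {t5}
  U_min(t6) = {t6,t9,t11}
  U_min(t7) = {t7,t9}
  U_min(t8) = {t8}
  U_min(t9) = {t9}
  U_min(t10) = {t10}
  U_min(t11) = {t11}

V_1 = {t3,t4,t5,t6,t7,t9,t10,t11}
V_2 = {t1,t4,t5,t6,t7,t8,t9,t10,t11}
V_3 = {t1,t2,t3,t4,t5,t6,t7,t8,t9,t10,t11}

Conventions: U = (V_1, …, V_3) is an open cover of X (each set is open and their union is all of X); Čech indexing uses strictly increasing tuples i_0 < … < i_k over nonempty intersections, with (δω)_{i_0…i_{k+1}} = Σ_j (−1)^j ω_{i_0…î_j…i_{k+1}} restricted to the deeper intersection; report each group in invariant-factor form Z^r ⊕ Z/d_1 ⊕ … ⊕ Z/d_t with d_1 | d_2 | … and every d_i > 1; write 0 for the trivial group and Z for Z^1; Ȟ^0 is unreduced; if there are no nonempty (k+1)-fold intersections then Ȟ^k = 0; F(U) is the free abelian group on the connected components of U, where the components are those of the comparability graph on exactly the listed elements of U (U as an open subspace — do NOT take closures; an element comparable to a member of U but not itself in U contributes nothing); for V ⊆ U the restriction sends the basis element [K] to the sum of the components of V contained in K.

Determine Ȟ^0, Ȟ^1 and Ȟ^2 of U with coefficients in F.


Ȟ^0 ≅ Z^2, Ȟ^1 ≅ 0, Ȟ^2 ≅ 0

nerve of the cover:
  V12={t4,t5,t6,t7,t9,t10,t11} V13={t3,t4,t5,t6,t7,t9,t10,t11} V23={t1,t4,t5,t6,t7,t8,t9,t10,t11}
  V123={t4,t5,t6,t7,t9,t10,t11}
components per intersection:
  V1: {t3,t4,t6,t7,t9,t10,t11} {t5}
  V2: {t1,t4,t6,t7,t9,t10,t11} {t5} {t8}
  V3: {t1,t2,t3,t4,t6,t7,t8,t9,t10,t11} {t5}
  V12: {t4,t6,t7,t9,t10,t11} {t5}
  V13: {t3,t4,t6,t7,t9,t10,t11} {t5}
  V23: {t1,t4,t6,t7,t9,t10,t11} {t5} {t8}
  V123: {t4,t6,t7,t9,t10,t11} {t5}
C dims 7,7,2; δ0: rk 5, SNF 1^5; δ1: rk 2, SNF 1^2
Ȟ^0 = (7 − 5) − 0 = 2, so Ȟ^0 ≅ Z^2
Ȟ^1 = (7 − 2) − 5 = 0, so Ȟ^1 ≅ 0
Ȟ^2 = (2 − 0) − 2 = 0, so Ȟ^2 ≅ 0
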